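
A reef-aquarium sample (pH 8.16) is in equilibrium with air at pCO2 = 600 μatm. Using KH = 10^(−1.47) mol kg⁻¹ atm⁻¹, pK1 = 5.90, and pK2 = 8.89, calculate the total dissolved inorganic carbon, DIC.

DIC = 4.41 mmol/kg

[CO2*] = KH · pCO2 = 10^(−1.47) × 600×10^-6 = 2.033×10^-5 mol/kg
α₀ = 1/(1 + K1/[H⁺] + K1K2/[H⁺]²) = 1/(1 + 10^+2.26 + 10^+1.53) = 0.004611
DIC = [CO2*]/α₀ = 2.033×10^-5 / 0.004611 = 4.41 mmol/kg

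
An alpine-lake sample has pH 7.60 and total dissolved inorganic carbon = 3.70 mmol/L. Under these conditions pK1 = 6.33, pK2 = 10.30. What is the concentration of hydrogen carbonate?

[HCO3⁻] = 3.50 mmol/L

α₁ = 1 / (1 + [H⁺]/K1 + K2/[H⁺]) = 1 / (1 + 10^-1.27 + 10^-2.70)
   = 1 / (1 + 0.053703 + 0.0019953) = 1/1.0557 = 0.9472
[HCO3⁻] = α₁ × DIC = 0.9472 × 3.70 = 3.50 mmol/L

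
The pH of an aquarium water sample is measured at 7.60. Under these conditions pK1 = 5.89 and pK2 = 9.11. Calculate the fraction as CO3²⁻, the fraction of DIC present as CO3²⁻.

α₂ = 0.0294

α₂ = 1 / (1 + [H⁺]/K2 + [H⁺]²/(K1K2)) = 1 / (1 + 10^+1.51 + 10^-0.20)
   = 1 / (1 + 32.359 + 0.63096) = 1/33.990 = 0.02942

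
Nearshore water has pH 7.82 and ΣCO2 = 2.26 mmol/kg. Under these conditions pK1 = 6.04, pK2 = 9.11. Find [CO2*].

[CO2*] = 0.0351 mmol/kg

α₀ = 1 / (1 + K1/[H⁺] + K1K2/[H⁺]²) = 1 / (1 + 10^+1.78 + 10^+0.49)
   = 1 / (1 + 60.256 + 3.0903) = 1/64.346 = 0.01554
[CO2*] = α₀ × DIC = 0.01554 × 2.26 = 0.0351 mmol/kg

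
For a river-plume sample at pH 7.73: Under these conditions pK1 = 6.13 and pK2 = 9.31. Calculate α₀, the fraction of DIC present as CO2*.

α₀ = 0.0239

α₀ = 1 / (1 + K1/[H⁺] + K1K2/[H⁺]²) = 1 / (1 + 10^+1.60 + 10^+0.02)
   = 1 / (1 + 39.811 + 1.0471) = 1/41.858 = 0.02389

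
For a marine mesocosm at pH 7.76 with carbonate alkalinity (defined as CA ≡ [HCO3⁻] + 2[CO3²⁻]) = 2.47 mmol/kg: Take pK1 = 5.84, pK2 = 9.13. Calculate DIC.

DIC = 2.40 mmol/kg

CA = [HCO3⁻] + 2[CO3²⁻] = (α₁ + 2α₂)·DIC
At pH 7.76: [H⁺]/K1 = 10^-1.92 = 0.012023, K2/[H⁺] = 10^-1.37 = 0.042658
α₁ = 1/(1 + 0.012023 + 0.042658) = 1/1.0547 = 0.9482; α₂ = α₁·K2/[H⁺] = 0.04045
α₁ + 2α₂ = 1.0290
DIC = CA / (α₁ + 2α₂) = 2.47 / 1.0290 = 2.40 mmol/kg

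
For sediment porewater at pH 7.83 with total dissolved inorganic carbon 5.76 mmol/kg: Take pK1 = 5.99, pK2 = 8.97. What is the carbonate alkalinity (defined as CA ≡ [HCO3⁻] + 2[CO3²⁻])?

CA = 6.07 mmol/kg

CA = [HCO3⁻] + 2[CO3²⁻] = (α₁ + 2α₂)·DIC
At pH 7.83: [H⁺]/K1 = 10^-1.84 = 0.014454, K2/[H⁺] = 10^-1.14 = 0.072444
α₁ = 1/(1 + 0.014454 + 0.072444) = 1/1.0869 = 0.9200; α₂ = α₁·K2/[H⁺] = 0.06665
α₁ + 2α₂ = 1.0534
CA = 1.0534 × 5.76 = 6.07 mmol/kg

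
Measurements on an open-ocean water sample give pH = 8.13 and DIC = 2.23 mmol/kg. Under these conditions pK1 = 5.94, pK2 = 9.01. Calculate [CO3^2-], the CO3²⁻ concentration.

[CO3²⁻] = 0.258 mmol/kg

α₂ = 1 / (1 + [H⁺]/K2 + [H⁺]²/(K1K2)) = 1 / (1 + 10^+0.88 + 10^-1.31)
   = 1 / (1 + 7.5858 + 0.048978) = 1/8.6348 = 0.1158
[CO3²⁻] = α₂ × DIC = 0.1158 × 2.23 = 0.258 mmol/kg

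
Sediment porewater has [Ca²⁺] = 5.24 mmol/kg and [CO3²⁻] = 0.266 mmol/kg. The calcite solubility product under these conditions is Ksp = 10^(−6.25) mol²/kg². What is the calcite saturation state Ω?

Ksp = 10^(−6.25) = 5.623×10^-7
Ω = [Ca²⁺][CO3²⁻]/Ksp = (5.24×10^-3)(0.266×10^-3) / 5.623×10^-7 = 2.48

Ω = 2.48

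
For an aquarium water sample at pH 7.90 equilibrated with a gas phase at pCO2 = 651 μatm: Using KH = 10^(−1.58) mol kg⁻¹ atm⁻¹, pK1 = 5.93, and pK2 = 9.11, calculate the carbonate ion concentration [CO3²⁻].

[CO2*] = KH · pCO2 = 10^(−1.58) × 651×10^-6 = 1.712×10^-5 mol/kg
α₀ = 1/(1 + K1/[H⁺] + K1K2/[H⁺]²) = 1/(1 + 10^+1.97 + 10^+0.76) = 0.009992
DIC = [CO2*]/α₀ = 1.712×10^-5 / 0.009992 = 1.714 mmol/kg
[CO3²⁻] = α₂·DIC; α₂ = 0.05750, so [CO3²⁻] = 0.05750 × 1.714 = 0.0985 mmol/kg

[CO3²⁻] = 0.0985 mmol/kg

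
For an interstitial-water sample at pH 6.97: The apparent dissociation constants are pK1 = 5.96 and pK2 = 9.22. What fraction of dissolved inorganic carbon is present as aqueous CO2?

α₀ = 0.0886

α₀ = 1 / (1 + K1/[H⁺] + K1K2/[H⁺]²) = 1 / (1 + 10^+1.01 + 10^-1.24)
   = 1 / (1 + 10.233 + 0.057544) = 1/11.290 = 0.08857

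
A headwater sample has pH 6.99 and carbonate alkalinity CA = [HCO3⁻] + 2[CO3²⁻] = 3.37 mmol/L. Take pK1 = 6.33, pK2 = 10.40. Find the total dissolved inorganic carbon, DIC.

DIC = 4.11 mmol/L

CA = [HCO3⁻] + 2[CO3²⁻] = (α₁ + 2α₂)·DIC
At pH 6.99: [H⁺]/K1 = 10^-0.66 = 0.21878, K2/[H⁺] = 10^-3.41 = 0.00038905
α₁ = 1/(1 + 0.21878 + 0.00038905) = 1/1.2192 = 0.8202; α₂ = α₁·K2/[H⁺] = 0.0003191
α₁ + 2α₂ = 0.8209
DIC = CA / (α₁ + 2α₂) = 3.37 / 0.8209 = 4.11 mmol/L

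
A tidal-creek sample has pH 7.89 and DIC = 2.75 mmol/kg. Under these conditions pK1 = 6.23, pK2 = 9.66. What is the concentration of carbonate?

α₂ = 1 / (1 + [H⁺]/K2 + [H⁺]²/(K1K2)) = 1 / (1 + 10^+1.77 + 10^+0.11)
   = 1 / (1 + 58.884 + 1.2882) = 1/61.173 = 0.01635
[CO3²⁻] = α₂ × DIC = 0.01635 × 2.75 = 0.0450 mmol/kg

[CO3²⁻] = 0.0450 mmol/kg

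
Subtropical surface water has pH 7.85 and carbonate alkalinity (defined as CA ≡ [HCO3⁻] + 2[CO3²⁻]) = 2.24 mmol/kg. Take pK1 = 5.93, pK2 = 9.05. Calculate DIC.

CA = [HCO3⁻] + 2[CO3²⁻] = (α₁ + 2α₂)·DIC
At pH 7.85: [H⁺]/K1 = 10^-1.92 = 0.012023, K2/[H⁺] = 10^-1.20 = 0.063096
α₁ = 1/(1 + 0.012023 + 0.063096) = 1/1.0751 = 0.9301; α₂ = α₁·K2/[H⁺] = 0.05869
α₁ + 2α₂ = 1.0475
DIC = CA / (α₁ + 2α₂) = 2.24 / 1.0475 = 2.14 mmol/kg

DIC = 2.14 mmol/kg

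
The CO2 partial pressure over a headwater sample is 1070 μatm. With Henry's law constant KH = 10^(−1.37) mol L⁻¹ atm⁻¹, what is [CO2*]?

KH = 10^(−1.37) = 4.266×10^-2 mol L⁻¹ atm⁻¹
[CO2*] = KH · pCO2 = 4.266×10^-2 × 1070×10^-6 atm = 4.56×10^-5 mol/L

[CO2*] = 45.6 μmol/L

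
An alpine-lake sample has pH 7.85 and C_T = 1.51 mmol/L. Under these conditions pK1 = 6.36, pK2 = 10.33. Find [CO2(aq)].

[CO2*] = 0.0472 mmol/L

α₀ = 1 / (1 + K1/[H⁺] + K1K2/[H⁺]²) = 1 / (1 + 10^+1.49 + 10^-0.99)
   = 1 / (1 + 30.903 + 0.10233) = 1/32.005 = 0.03124
[CO2*] = α₀ × DIC = 0.03124 × 1.51 = 0.0472 mmol/L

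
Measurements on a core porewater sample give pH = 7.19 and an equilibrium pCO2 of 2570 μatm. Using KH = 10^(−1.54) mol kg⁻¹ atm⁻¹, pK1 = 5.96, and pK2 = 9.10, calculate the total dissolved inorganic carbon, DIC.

[CO2*] = KH · pCO2 = 10^(−1.54) × 2570×10^-6 = 7.412×10^-5 mol/kg
α₀ = 1/(1 + K1/[H⁺] + K1K2/[H⁺]²) = 1/(1 + 10^+1.23 + 10^-0.68) = 0.05497
DIC = [CO2*]/α₀ = 7.412×10^-5 / 0.05497 = 1.35 mmol/kg

DIC = 1.35 mmol/kg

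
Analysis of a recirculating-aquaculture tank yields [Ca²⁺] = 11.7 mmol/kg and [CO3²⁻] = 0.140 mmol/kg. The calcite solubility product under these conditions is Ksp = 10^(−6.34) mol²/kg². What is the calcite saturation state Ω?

Ω = 3.58

Ksp = 10^(−6.34) = 4.571×10^-7
Ω = [Ca²⁺][CO3²⁻]/Ksp = (11.7×10^-3)(0.140×10^-3) / 4.571×10^-7 = 3.58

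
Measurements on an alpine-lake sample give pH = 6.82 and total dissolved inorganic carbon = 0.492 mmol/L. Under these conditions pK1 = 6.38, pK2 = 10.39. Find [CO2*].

α₀ = 1 / (1 + K1/[H⁺] + K1K2/[H⁺]²) = 1 / (1 + 10^+0.44 + 10^-3.13)
   = 1 / (1 + 2.7542 + 0.00074131) = 1/3.7550 = 0.2663
[CO2*] = α₀ × DIC = 0.2663 × 0.492 = 0.131 mmol/L

[CO2*] = 0.131 mmol/L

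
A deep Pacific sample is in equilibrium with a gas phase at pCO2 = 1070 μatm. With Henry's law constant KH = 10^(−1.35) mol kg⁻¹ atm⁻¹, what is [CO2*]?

KH = 10^(−1.35) = 4.467×10^-2 mol kg⁻¹ atm⁻¹
[CO2*] = KH · pCO2 = 4.467×10^-2 × 1070×10^-6 atm = 4.78×10^-5 mol/kg

[CO2*] = 47.8 μmol/kg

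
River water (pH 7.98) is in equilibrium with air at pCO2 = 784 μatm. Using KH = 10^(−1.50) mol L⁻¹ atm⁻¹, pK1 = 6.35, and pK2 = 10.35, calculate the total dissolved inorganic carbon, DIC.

DIC = 1.09 mmol/L

[CO2*] = KH · pCO2 = 10^(−1.50) × 784×10^-6 = 2.479×10^-5 mol/L
α₀ = 1/(1 + K1/[H⁺] + K1K2/[H⁺]²) = 1/(1 + 10^+1.63 + 10^-0.74) = 0.02281
DIC = [CO2*]/α₀ = 2.479×10^-5 / 0.02281 = 1.09 mmol/L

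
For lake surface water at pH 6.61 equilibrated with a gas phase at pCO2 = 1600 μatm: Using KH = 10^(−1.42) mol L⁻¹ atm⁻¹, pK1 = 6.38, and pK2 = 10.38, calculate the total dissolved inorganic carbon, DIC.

DIC = 0.164 mmol/L

[CO2*] = KH · pCO2 = 10^(−1.42) × 1600×10^-6 = 6.083×10^-5 mol/L
α₀ = 1/(1 + K1/[H⁺] + K1K2/[H⁺]²) = 1/(1 + 10^+0.23 + 10^-3.54) = 0.3706
DIC = [CO2*]/α₀ = 6.083×10^-5 / 0.3706 = 0.164 mmol/L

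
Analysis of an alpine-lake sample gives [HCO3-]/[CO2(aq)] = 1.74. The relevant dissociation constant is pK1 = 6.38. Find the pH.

pH = 6.62

From K1 = [H⁺][HCO3-]/[CO2(aq)]:  pH = pK1 + log₁₀([HCO3-]/[CO2(aq)])
log₁₀(1.74) = +0.241
pH = 6.38 + (+0.241) = 6.62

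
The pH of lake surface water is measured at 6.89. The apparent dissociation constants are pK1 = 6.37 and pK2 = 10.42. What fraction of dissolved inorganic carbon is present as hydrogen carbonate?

α₁ = 1 / (1 + [H⁺]/K1 + K2/[H⁺]) = 1 / (1 + 10^-0.52 + 10^-3.53)
   = 1 / (1 + 0.30200 + 0.00029512) = 1/1.3023 = 0.7679

α₁ = 0.768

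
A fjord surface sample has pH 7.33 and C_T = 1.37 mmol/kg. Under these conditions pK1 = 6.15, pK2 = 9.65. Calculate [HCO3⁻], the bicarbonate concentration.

α₁ = 1 / (1 + [H⁺]/K1 + K2/[H⁺]) = 1 / (1 + 10^-1.18 + 10^-2.32)
   = 1 / (1 + 0.066069 + 0.0047863) = 1/1.0709 = 0.9338
[HCO3⁻] = α₁ × DIC = 0.9338 × 1.37 = 1.28 mmol/kg

[HCO3⁻] = 1.28 mmol/kg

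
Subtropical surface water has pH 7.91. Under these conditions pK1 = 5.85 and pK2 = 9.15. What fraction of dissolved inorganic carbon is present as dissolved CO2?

α₀ = 1 / (1 + K1/[H⁺] + K1K2/[H⁺]²) = 1 / (1 + 10^+2.06 + 10^+0.82)
   = 1 / (1 + 114.82 + 6.6069) = 1/122.42 = 0.008168

α₀ = 0.00817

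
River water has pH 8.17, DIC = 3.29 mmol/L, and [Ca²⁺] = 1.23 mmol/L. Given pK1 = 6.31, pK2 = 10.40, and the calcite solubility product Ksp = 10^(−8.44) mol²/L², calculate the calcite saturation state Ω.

α₂ = 1 / (1 + [H⁺]/K2 + [H⁺]²/(K1K2)) = 1 / (1 + 10^+2.23 + 10^+0.37)
   = 1 / (1 + 169.82 + 2.3442) = 1/173.17 = 0.005775
[CO3²⁻] = α₂ × DIC = 0.005775 × 3.29 = 0.01900 mmol/L = 19.00 μmol/L
Ksp = 10^(−8.44) = 3.631×10^-9
Ω = [Ca²⁺][CO3²⁻]/Ksp = (1.23×10^-3)(1.900×10^-5) / 3.631×10^-9 = 6.44

Ω = 6.44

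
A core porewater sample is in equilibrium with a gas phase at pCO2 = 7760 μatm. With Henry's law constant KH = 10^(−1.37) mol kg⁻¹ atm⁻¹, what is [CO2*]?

[CO2*] = 331 μmol/kg

KH = 10^(−1.37) = 4.266×10^-2 mol kg⁻¹ atm⁻¹
[CO2*] = KH · pCO2 = 4.266×10^-2 × 7760×10^-6 atm = 3.31×10^-4 mol/kg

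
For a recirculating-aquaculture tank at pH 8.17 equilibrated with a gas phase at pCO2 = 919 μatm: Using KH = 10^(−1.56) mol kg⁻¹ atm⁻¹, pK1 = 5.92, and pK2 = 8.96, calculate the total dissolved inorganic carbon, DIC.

[CO2*] = KH · pCO2 = 10^(−1.56) × 919×10^-6 = 2.531×10^-5 mol/kg
α₀ = 1/(1 + K1/[H⁺] + K1K2/[H⁺]²) = 1/(1 + 10^+2.25 + 10^+1.46) = 0.004815
DIC = [CO2*]/α₀ = 2.531×10^-5 / 0.004815 = 5.26 mmol/kg

DIC = 5.26 mmol/kg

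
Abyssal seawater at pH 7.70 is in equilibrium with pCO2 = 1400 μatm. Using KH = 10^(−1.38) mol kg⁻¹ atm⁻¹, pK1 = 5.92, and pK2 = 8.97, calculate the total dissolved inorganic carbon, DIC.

[CO2*] = KH · pCO2 = 10^(−1.38) × 1400×10^-6 = 5.836×10^-5 mol/kg
α₀ = 1/(1 + K1/[H⁺] + K1K2/[H⁺]²) = 1/(1 + 10^+1.78 + 10^+0.51) = 0.01551
DIC = [CO2*]/α₀ = 5.836×10^-5 / 0.01551 = 3.76 mmol/kg

DIC = 3.76 mmol/kg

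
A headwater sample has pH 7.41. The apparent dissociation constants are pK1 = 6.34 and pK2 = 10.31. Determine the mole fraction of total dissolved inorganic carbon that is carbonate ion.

α₂ = 0.00116

α₂ = 1 / (1 + [H⁺]/K2 + [H⁺]²/(K1K2)) = 1 / (1 + 10^+2.90 + 10^+1.83)
   = 1 / (1 + 794.33 + 67.608) = 1/862.94 = 0.001159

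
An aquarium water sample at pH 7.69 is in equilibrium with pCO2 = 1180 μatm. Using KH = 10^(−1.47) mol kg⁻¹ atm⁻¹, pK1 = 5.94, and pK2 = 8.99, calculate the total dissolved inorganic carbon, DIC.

DIC = 2.40 mmol/kg

[CO2*] = KH · pCO2 = 10^(−1.47) × 1180×10^-6 = 3.998×10^-5 mol/kg
α₀ = 1/(1 + K1/[H⁺] + K1K2/[H⁺]²) = 1/(1 + 10^+1.75 + 10^+0.45) = 0.01665
DIC = [CO2*]/α₀ = 3.998×10^-5 / 0.01665 = 2.40 mmol/kg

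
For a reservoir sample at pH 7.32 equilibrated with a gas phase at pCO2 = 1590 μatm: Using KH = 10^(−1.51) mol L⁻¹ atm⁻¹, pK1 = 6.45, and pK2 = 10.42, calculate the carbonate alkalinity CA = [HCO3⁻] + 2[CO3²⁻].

CA = 0.365 mmol/L

[CO2*] = KH · pCO2 = 10^(−1.51) × 1590×10^-6 = 4.914×10^-5 mol/L
α₀ = 1/(1 + K1/[H⁺] + K1K2/[H⁺]²) = 1/(1 + 10^+0.87 + 10^-2.23) = 0.1188
DIC = [CO2*]/α₀ = 4.914×10^-5 / 0.1188 = 0.4137 mmol/L
CA = (α₁ + 2α₂)·DIC = (0.8805 + 2×0.0006994) × 0.4137 = 0.365 mmol/L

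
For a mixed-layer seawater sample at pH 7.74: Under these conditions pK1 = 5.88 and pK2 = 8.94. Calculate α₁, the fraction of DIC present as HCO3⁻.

α₁ = 1 / (1 + [H⁺]/K1 + K2/[H⁺]) = 1 / (1 + 10^-1.86 + 10^-1.20)
   = 1 / (1 + 0.013804 + 0.063096) = 1/1.0769 = 0.9286

α₁ = 0.929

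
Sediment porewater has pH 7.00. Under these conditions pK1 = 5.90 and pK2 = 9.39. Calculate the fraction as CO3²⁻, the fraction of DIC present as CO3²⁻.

α₂ = 0.00376

α₂ = 1 / (1 + [H⁺]/K2 + [H⁺]²/(K1K2)) = 1 / (1 + 10^+2.39 + 10^+1.29)
   = 1 / (1 + 245.47 + 19.498) = 1/265.97 = 0.003760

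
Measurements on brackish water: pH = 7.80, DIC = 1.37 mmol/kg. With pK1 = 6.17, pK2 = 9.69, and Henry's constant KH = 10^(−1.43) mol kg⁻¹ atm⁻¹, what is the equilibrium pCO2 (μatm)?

pCO2 = 834 μatm

α₀ = 1 / (1 + K1/[H⁺] + K1K2/[H⁺]²) = 1 / (1 + 10^+1.63 + 10^-0.26)
   = 1 / (1 + 42.658 + 0.54954) = 1/44.207 = 0.02262
[CO2*] = α₀ × DIC = 0.02262 × 1.37 = 0.03099 mmol/kg
pCO2 = [CO2*]/KH = 3.099×10^-5 / 3.715×10^-2 = 834 μatm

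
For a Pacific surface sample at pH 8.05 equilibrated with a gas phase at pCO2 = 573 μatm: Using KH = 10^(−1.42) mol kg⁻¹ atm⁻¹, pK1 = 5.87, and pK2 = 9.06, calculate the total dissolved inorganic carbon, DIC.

[CO2*] = KH · pCO2 = 10^(−1.42) × 573×10^-6 = 2.178×10^-5 mol/kg
α₀ = 1/(1 + K1/[H⁺] + K1K2/[H⁺]²) = 1/(1 + 10^+2.18 + 10^+1.17) = 0.005983
DIC = [CO2*]/α₀ = 2.178×10^-5 / 0.005983 = 3.64 mmol/kg

DIC = 3.64 mmol/kg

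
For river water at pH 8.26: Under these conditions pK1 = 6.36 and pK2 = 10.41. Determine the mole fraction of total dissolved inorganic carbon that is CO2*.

α₀ = 0.0123

α₀ = 1 / (1 + K1/[H⁺] + K1K2/[H⁺]²) = 1 / (1 + 10^+1.90 + 10^-0.25)
   = 1 / (1 + 79.433 + 0.56234) = 1/80.995 = 0.01235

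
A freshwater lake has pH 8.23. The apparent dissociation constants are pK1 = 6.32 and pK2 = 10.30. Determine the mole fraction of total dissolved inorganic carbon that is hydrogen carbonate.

α₁ = 1 / (1 + [H⁺]/K1 + K2/[H⁺]) = 1 / (1 + 10^-1.91 + 10^-2.07)
   = 1 / (1 + 0.012303 + 0.0085114) = 1/1.0208 = 0.9796

α₁ = 0.980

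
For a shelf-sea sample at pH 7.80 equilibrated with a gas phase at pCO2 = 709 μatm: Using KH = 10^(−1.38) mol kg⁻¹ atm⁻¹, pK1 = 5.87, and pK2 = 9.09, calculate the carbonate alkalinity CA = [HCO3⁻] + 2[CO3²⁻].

[CO2*] = KH · pCO2 = 10^(−1.38) × 709×10^-6 = 2.956×10^-5 mol/kg
α₀ = 1/(1 + K1/[H⁺] + K1K2/[H⁺]²) = 1/(1 + 10^+1.93 + 10^+0.64) = 0.01105
DIC = [CO2*]/α₀ = 2.956×10^-5 / 0.01105 = 2.674 mmol/kg
CA = (α₁ + 2α₂)·DIC = (0.9407 + 2×0.04825) × 2.674 = 2.77 mmol/kg

CA = 2.77 mmol/kg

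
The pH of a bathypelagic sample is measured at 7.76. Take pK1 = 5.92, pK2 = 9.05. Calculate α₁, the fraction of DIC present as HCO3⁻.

α₁ = 0.938

α₁ = 1 / (1 + [H⁺]/K1 + K2/[H⁺]) = 1 / (1 + 10^-1.84 + 10^-1.29)
   = 1 / (1 + 0.014454 + 0.051286) = 1/1.0657 = 0.9383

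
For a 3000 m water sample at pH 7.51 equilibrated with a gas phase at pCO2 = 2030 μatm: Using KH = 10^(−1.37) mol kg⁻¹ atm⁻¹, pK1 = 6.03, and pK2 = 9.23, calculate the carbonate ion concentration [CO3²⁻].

[CO3²⁻] = 0.0498 mmol/kg

[CO2*] = KH · pCO2 = 10^(−1.37) × 2030×10^-6 = 8.660×10^-5 mol/kg
α₀ = 1/(1 + K1/[H⁺] + K1K2/[H⁺]²) = 1/(1 + 10^+1.48 + 10^-0.24) = 0.03147
DIC = [CO2*]/α₀ = 8.660×10^-5 / 0.03147 = 2.752 mmol/kg
[CO3²⁻] = α₂·DIC; α₂ = 0.01811, so [CO3²⁻] = 0.01811 × 2.752 = 0.0498 mmol/kg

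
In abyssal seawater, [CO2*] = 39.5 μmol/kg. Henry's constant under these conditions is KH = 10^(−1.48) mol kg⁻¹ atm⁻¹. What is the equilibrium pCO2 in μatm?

pCO2 = 1190 μatm

KH = 10^(−1.48) = 3.311×10^-2 mol kg⁻¹ atm⁻¹
pCO2 = [CO2*]/KH = 39.5×10^-6 / 3.311×10^-2 = 1.19×10^-3 atm = 1190 μatm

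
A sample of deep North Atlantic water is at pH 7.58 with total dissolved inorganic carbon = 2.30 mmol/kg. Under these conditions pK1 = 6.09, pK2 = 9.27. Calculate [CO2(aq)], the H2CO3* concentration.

[CO2*] = 0.0707 mmol/kg

α₀ = 1 / (1 + K1/[H⁺] + K1K2/[H⁺]²) = 1 / (1 + 10^+1.49 + 10^-0.20)
   = 1 / (1 + 30.903 + 0.63096) = 1/32.534 = 0.03074
[CO2*] = α₀ × DIC = 0.03074 × 2.30 = 0.0707 mmol/kg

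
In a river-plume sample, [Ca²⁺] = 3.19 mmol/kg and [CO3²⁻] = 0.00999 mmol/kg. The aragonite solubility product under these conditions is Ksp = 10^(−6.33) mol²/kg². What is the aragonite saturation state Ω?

Ω = 0.0681

Ksp = 10^(−6.33) = 4.677×10^-7
Ω = [Ca²⁺][CO3²⁻]/Ksp = (3.19×10^-3)(0.00999×10^-3) / 4.677×10^-7 = 0.0681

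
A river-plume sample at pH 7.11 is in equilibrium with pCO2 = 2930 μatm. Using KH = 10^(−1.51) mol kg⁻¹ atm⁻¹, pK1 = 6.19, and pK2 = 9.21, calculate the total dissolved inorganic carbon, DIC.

[CO2*] = KH · pCO2 = 10^(−1.51) × 2930×10^-6 = 9.055×10^-5 mol/kg
α₀ = 1/(1 + K1/[H⁺] + K1K2/[H⁺]²) = 1/(1 + 10^+0.92 + 10^-1.18) = 0.1066
DIC = [CO2*]/α₀ = 9.055×10^-5 / 0.1066 = 0.850 mmol/kg

DIC = 0.850 mmol/kg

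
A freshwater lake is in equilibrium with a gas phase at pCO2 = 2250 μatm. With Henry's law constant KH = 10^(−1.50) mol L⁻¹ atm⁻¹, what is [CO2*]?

[CO2*] = 71.2 μmol/L

KH = 10^(−1.50) = 3.162×10^-2 mol L⁻¹ atm⁻¹
[CO2*] = KH · pCO2 = 3.162×10^-2 × 2250×10^-6 atm = 7.12×10^-5 mol/L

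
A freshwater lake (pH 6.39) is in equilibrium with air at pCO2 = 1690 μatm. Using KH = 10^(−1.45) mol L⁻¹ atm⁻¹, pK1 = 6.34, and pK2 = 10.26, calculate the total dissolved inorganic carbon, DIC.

DIC = 0.127 mmol/L

[CO2*] = KH · pCO2 = 10^(−1.45) × 1690×10^-6 = 5.996×10^-5 mol/L
α₀ = 1/(1 + K1/[H⁺] + K1K2/[H⁺]²) = 1/(1 + 10^+0.05 + 10^-3.82) = 0.4712
DIC = [CO2*]/α₀ = 5.996×10^-5 / 0.4712 = 0.127 mmol/L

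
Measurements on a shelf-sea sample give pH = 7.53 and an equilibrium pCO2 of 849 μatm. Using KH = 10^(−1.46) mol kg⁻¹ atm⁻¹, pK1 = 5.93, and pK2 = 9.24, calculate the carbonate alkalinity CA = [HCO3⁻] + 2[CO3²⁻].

CA = 1.22 mmol/kg

[CO2*] = KH · pCO2 = 10^(−1.46) × 849×10^-6 = 2.944×10^-5 mol/kg
α₀ = 1/(1 + K1/[H⁺] + K1K2/[H⁺]²) = 1/(1 + 10^+1.60 + 10^-0.11) = 0.02405
DIC = [CO2*]/α₀ = 2.944×10^-5 / 0.02405 = 1.224 mmol/kg
CA = (α₁ + 2α₂)·DIC = (0.9573 + 2×0.01867) × 1.224 = 1.22 mmol/kg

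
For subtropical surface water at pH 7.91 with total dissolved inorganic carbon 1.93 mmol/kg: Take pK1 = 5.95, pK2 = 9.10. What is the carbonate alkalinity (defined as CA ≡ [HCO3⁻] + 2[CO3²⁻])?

CA = 2.03 mmol/kg

CA = [HCO3⁻] + 2[CO3²⁻] = (α₁ + 2α₂)·DIC
At pH 7.91: [H⁺]/K1 = 10^-1.96 = 0.010965, K2/[H⁺] = 10^-1.19 = 0.064565
α₁ = 1/(1 + 0.010965 + 0.064565) = 1/1.0755 = 0.9298; α₂ = α₁·K2/[H⁺] = 0.06003
α₁ + 2α₂ = 1.0498
CA = 1.0498 × 1.93 = 2.03 mmol/kg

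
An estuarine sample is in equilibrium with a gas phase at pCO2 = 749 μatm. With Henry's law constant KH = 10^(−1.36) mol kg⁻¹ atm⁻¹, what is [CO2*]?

KH = 10^(−1.36) = 4.365×10^-2 mol kg⁻¹ atm⁻¹
[CO2*] = KH · pCO2 = 4.365×10^-2 × 749×10^-6 atm = 3.27×10^-5 mol/kg

[CO2*] = 32.7 μmol/kg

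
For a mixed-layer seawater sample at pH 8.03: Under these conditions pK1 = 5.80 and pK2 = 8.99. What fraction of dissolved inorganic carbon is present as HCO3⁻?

α₁ = 0.896

α₁ = 1 / (1 + [H⁺]/K1 + K2/[H⁺]) = 1 / (1 + 10^-2.23 + 10^-0.96)
   = 1 / (1 + 0.0058884 + 0.10965) = 1/1.1155 = 0.8964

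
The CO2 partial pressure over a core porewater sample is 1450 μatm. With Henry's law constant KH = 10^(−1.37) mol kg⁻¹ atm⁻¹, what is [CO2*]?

[CO2*] = 61.9 μmol/kg

KH = 10^(−1.37) = 4.266×10^-2 mol kg⁻¹ atm⁻¹
[CO2*] = KH · pCO2 = 4.266×10^-2 × 1450×10^-6 atm = 6.19×10^-5 mol/kg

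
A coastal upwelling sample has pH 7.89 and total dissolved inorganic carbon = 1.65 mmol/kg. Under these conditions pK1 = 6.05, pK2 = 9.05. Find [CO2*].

[CO2*] = 0.0220 mmol/kg

α₀ = 1 / (1 + K1/[H⁺] + K1K2/[H⁺]²) = 1 / (1 + 10^+1.84 + 10^+0.68)
   = 1 / (1 + 69.183 + 4.7863) = 1/74.969 = 0.01334
[CO2*] = α₀ × DIC = 0.01334 × 1.65 = 0.0220 mmol/kg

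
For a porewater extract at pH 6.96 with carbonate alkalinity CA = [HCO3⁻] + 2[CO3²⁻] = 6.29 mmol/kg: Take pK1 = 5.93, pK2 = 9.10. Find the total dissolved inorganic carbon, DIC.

DIC = 6.82 mmol/kg

CA = [HCO3⁻] + 2[CO3²⁻] = (α₁ + 2α₂)·DIC
At pH 6.96: [H⁺]/K1 = 10^-1.03 = 0.093325, K2/[H⁺] = 10^-2.14 = 0.0072444
α₁ = 1/(1 + 0.093325 + 0.0072444) = 1/1.1006 = 0.9086; α₂ = α₁·K2/[H⁺] = 0.006582
α₁ + 2α₂ = 0.9218
DIC = CA / (α₁ + 2α₂) = 6.29 / 0.9218 = 6.82 mmol/kg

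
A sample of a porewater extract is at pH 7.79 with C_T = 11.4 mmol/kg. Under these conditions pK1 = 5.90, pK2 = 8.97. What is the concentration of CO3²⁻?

α₂ = 1 / (1 + [H⁺]/K2 + [H⁺]²/(K1K2)) = 1 / (1 + 10^+1.18 + 10^-0.71)
   = 1 / (1 + 15.136 + 0.19498) = 1/16.331 = 0.06123
[CO3²⁻] = α₂ × DIC = 0.06123 × 11.4 = 0.698 mmol/kg

[CO3²⁻] = 0.698 mmol/kg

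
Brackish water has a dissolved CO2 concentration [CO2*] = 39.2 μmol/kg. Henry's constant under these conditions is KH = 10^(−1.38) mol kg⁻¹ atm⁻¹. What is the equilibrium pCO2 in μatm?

pCO2 = 940 μatm

KH = 10^(−1.38) = 4.169×10^-2 mol kg⁻¹ atm⁻¹
pCO2 = [CO2*]/KH = 39.2×10^-6 / 4.169×10^-2 = 9.40×10^-4 atm = 940 μatm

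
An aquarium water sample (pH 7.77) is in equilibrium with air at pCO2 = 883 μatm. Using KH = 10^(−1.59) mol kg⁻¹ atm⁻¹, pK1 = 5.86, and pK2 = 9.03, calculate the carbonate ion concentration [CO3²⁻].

[CO2*] = KH · pCO2 = 10^(−1.59) × 883×10^-6 = 2.270×10^-5 mol/kg
α₀ = 1/(1 + K1/[H⁺] + K1K2/[H⁺]²) = 1/(1 + 10^+1.91 + 10^+0.65) = 0.01153
DIC = [CO2*]/α₀ = 2.270×10^-5 / 0.01153 = 1.969 mmol/kg
[CO3²⁻] = α₂·DIC; α₂ = 0.05149, so [CO3²⁻] = 0.05149 × 1.969 = 0.101 mmol/kg

[CO3²⁻] = 0.101 mmol/kg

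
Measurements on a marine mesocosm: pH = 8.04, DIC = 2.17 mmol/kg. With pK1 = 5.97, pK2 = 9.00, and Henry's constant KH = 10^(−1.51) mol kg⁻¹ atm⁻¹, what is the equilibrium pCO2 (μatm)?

α₀ = 1 / (1 + K1/[H⁺] + K1K2/[H⁺]²) = 1 / (1 + 10^+2.07 + 10^+1.11)
   = 1 / (1 + 117.49 + 12.882) = 1/131.37 = 0.007612
[CO2*] = α₀ × DIC = 0.007612 × 2.17 = 0.01652 mmol/kg = 16.52 μmol/kg
pCO2 = [CO2*]/KH = 1.652×10^-5 / 3.090×10^-2 = 535 μatm

pCO2 = 535 μatm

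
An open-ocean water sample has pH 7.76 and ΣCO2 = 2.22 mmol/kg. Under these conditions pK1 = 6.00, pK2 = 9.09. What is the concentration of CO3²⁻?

α₂ = 1 / (1 + [H⁺]/K2 + [H⁺]²/(K1K2)) = 1 / (1 + 10^+1.33 + 10^-0.43)
   = 1 / (1 + 21.380 + 0.37154) = 1/22.751 = 0.04395
[CO3²⁻] = α₂ × DIC = 0.04395 × 2.22 = 0.0976 mmol/kg

[CO3²⁻] = 0.0976 mmol/kg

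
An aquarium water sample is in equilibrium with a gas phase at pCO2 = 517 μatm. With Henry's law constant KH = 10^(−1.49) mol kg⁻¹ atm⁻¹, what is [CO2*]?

[CO2*] = 16.7 μmol/kg

KH = 10^(−1.49) = 3.236×10^-2 mol kg⁻¹ atm⁻¹
[CO2*] = KH · pCO2 = 3.236×10^-2 × 517×10^-6 atm = 1.67×10^-5 mol/kg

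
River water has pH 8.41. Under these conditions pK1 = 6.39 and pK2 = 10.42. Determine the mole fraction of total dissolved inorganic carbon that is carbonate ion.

α₂ = 0.00959

α₂ = 1 / (1 + [H⁺]/K2 + [H⁺]²/(K1K2)) = 1 / (1 + 10^+2.01 + 10^-0.01)
   = 1 / (1 + 102.33 + 0.97724) = 1/104.31 = 0.009587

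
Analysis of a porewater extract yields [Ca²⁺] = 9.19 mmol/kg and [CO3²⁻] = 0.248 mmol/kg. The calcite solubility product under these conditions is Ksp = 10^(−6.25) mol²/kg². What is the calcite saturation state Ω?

Ω = 4.05

Ksp = 10^(−6.25) = 5.623×10^-7
Ω = [Ca²⁺][CO3²⁻]/Ksp = (9.19×10^-3)(0.248×10^-3) / 5.623×10^-7 = 4.05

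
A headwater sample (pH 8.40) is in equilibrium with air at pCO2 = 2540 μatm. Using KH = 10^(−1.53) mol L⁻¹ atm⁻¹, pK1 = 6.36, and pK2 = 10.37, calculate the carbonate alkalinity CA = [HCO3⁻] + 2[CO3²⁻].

[CO2*] = KH · pCO2 = 10^(−1.53) × 2540×10^-6 = 7.496×10^-5 mol/L
α₀ = 1/(1 + K1/[H⁺] + K1K2/[H⁺]²) = 1/(1 + 10^+2.04 + 10^+0.07) = 0.008943
DIC = [CO2*]/α₀ = 7.496×10^-5 / 0.008943 = 8.382 mmol/L
CA = (α₁ + 2α₂)·DIC = (0.9806 + 2×0.01051) × 8.382 = 8.40 mmol/L

CA = 8.40 mmol/L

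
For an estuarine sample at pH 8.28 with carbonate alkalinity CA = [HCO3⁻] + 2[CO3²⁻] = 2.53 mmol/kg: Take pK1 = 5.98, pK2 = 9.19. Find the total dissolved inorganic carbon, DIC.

DIC = 2.29 mmol/kg

CA = [HCO3⁻] + 2[CO3²⁻] = (α₁ + 2α₂)·DIC
At pH 8.28: [H⁺]/K1 = 10^-2.30 = 0.0050119, K2/[H⁺] = 10^-0.91 = 0.12303
α₁ = 1/(1 + 0.0050119 + 0.12303) = 1/1.1280 = 0.8865; α₂ = α₁·K2/[H⁺] = 0.1091
α₁ + 2α₂ = 1.1046
DIC = CA / (α₁ + 2α₂) = 2.53 / 1.1046 = 2.29 mmol/kg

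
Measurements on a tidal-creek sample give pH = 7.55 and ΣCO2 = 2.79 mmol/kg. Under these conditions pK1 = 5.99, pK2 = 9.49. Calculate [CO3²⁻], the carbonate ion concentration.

α₂ = 1 / (1 + [H⁺]/K2 + [H⁺]²/(K1K2)) = 1 / (1 + 10^+1.94 + 10^+0.38)
   = 1 / (1 + 87.096 + 2.3988) = 1/90.495 = 0.01105
[CO3²⁻] = α₂ × DIC = 0.01105 × 2.79 = 0.0308 mmol/kg

[CO3²⁻] = 0.0308 mmol/kg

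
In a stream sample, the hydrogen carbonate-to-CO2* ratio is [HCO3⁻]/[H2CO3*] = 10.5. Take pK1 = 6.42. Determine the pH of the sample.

pH = 7.44

From K1 = [H⁺][HCO3⁻]/[H2CO3*]:  pH = pK1 + log₁₀([HCO3⁻]/[H2CO3*])
log₁₀(10.5) = +1.021
pH = 6.42 + (+1.021) = 7.44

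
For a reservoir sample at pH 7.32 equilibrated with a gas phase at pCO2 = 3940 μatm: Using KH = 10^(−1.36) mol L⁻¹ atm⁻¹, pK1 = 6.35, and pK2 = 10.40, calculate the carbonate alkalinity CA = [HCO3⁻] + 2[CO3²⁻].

[CO2*] = KH · pCO2 = 10^(−1.36) × 3940×10^-6 = 1.720×10^-4 mol/L
α₀ = 1/(1 + K1/[H⁺] + K1K2/[H⁺]²) = 1/(1 + 10^+0.97 + 10^-2.11) = 0.09671
DIC = [CO2*]/α₀ = 1.720×10^-4 / 0.09671 = 1.778 mmol/L
CA = (α₁ + 2α₂)·DIC = (0.9025 + 2×0.0007507) × 1.778 = 1.61 mmol/L

CA = 1.61 mmol/L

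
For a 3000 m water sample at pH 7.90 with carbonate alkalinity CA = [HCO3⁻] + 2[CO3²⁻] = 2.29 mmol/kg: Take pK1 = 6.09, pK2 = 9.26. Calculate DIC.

DIC = 2.23 mmol/kg

CA = [HCO3⁻] + 2[CO3²⁻] = (α₁ + 2α₂)·DIC
At pH 7.90: [H⁺]/K1 = 10^-1.81 = 0.015488, K2/[H⁺] = 10^-1.36 = 0.043652
α₁ = 1/(1 + 0.015488 + 0.043652) = 1/1.0591 = 0.9442; α₂ = α₁·K2/[H⁺] = 0.04121
α₁ + 2α₂ = 1.0266
DIC = CA / (α₁ + 2α₂) = 2.29 / 1.0266 = 2.23 mmol/kg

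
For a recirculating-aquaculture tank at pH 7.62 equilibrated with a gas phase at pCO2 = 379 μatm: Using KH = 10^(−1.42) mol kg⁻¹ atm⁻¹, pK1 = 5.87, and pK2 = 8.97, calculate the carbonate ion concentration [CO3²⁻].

[CO3²⁻] = 0.0362 mmol/kg

[CO2*] = KH · pCO2 = 10^(−1.42) × 379×10^-6 = 1.441×10^-5 mol/kg
α₀ = 1/(1 + K1/[H⁺] + K1K2/[H⁺]²) = 1/(1 + 10^+1.75 + 10^+0.40) = 0.01674
DIC = [CO2*]/α₀ = 1.441×10^-5 / 0.01674 = 0.8609 mmol/kg
[CO3²⁻] = α₂·DIC; α₂ = 0.04204, so [CO3²⁻] = 0.04204 × 0.8609 = 0.0362 mmol/kg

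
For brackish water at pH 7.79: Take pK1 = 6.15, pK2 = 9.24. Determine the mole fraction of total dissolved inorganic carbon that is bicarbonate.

α₁ = 0.945

α₁ = 1 / (1 + [H⁺]/K1 + K2/[H⁺]) = 1 / (1 + 10^-1.64 + 10^-1.45)
   = 1 / (1 + 0.022909 + 0.035481) = 1/1.0584 = 0.9448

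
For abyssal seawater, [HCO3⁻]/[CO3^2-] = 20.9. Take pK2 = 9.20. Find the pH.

From K2 = [H⁺][CO3^2-]/[HCO3⁻]:  pH = pK2 − log₁₀([HCO3⁻]/[CO3^2-])
log₁₀(20.9) = +1.320
pH = 9.20 − (+1.320) = 7.88

pH = 7.88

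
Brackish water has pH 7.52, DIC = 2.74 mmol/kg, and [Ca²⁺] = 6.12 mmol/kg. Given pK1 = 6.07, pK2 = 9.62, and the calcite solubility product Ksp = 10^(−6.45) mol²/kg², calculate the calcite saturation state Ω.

α₂ = 1 / (1 + [H⁺]/K2 + [H⁺]²/(K1K2)) = 1 / (1 + 10^+2.10 + 10^+0.65)
   = 1 / (1 + 125.89 + 4.4668) = 1/131.36 = 0.007613
[CO3²⁻] = α₂ × DIC = 0.007613 × 2.74 = 0.02086 mmol/kg
Ksp = 10^(−6.45) = 3.548×10^-7
Ω = [Ca²⁺][CO3²⁻]/Ksp = (6.12×10^-3)(2.086×10^-5) / 3.548×10^-7 = 0.360

Ω = 0.360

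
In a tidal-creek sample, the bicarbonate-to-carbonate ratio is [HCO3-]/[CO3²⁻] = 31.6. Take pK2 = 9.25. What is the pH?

From K2 = [H⁺][CO3²⁻]/[HCO3-]:  pH = pK2 − log₁₀([HCO3-]/[CO3²⁻])
log₁₀(31.6) = +1.500
pH = 9.25 − (+1.500) = 7.75

pH = 7.75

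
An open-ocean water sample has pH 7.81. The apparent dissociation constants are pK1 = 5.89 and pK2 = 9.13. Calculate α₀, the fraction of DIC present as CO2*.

α₀ = 1 / (1 + K1/[H⁺] + K1K2/[H⁺]²) = 1 / (1 + 10^+1.92 + 10^+0.60)
   = 1 / (1 + 83.176 + 3.9811) = 1/88.157 = 0.01134

α₀ = 0.0113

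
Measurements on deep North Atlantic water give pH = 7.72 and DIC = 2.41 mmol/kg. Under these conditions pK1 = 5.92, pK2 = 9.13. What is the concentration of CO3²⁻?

[CO3²⁻] = 0.0889 mmol/kg

α₂ = 1 / (1 + [H⁺]/K2 + [H⁺]²/(K1K2)) = 1 / (1 + 10^+1.41 + 10^-0.39)
   = 1 / (1 + 25.704 + 0.40738) = 1/27.111 = 0.03688
[CO3²⁻] = α₂ × DIC = 0.03688 × 2.41 = 0.0889 mmol/kg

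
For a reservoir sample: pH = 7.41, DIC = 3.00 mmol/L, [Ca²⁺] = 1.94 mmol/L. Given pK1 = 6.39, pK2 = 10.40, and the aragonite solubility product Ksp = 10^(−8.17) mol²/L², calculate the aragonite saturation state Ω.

Ω = 0.803

α₂ = 1 / (1 + [H⁺]/K2 + [H⁺]²/(K1K2)) = 1 / (1 + 10^+2.99 + 10^+1.97)
   = 1 / (1 + 977.24 + 93.325) = 1/1071.6 = 0.0009332
[CO3²⁻] = α₂ × DIC = 0.0009332 × 3.00 = 0.002800 mmol/L = 2.800 μmol/L
Ksp = 10^(−8.17) = 6.761×10^-9
Ω = [Ca²⁺][CO3²⁻]/Ksp = (1.94×10^-3)(2.800×10^-6) / 6.761×10^-9 = 0.803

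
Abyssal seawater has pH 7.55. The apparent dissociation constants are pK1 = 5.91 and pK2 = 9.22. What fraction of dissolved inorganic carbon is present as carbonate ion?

α₂ = 0.0205

α₂ = 1 / (1 + [H⁺]/K2 + [H⁺]²/(K1K2)) = 1 / (1 + 10^+1.67 + 10^+0.03)
   = 1 / (1 + 46.774 + 1.0715) = 1/48.845 = 0.02047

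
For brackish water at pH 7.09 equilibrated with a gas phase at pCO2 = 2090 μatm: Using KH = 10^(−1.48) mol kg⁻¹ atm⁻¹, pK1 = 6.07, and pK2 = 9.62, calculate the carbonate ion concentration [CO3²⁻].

[CO2*] = KH · pCO2 = 10^(−1.48) × 2090×10^-6 = 6.921×10^-5 mol/kg
α₀ = 1/(1 + K1/[H⁺] + K1K2/[H⁺]²) = 1/(1 + 10^+1.02 + 10^-1.51) = 0.08694
DIC = [CO2*]/α₀ = 6.921×10^-5 / 0.08694 = 0.7960 mmol/kg
[CO3²⁻] = α₂·DIC; α₂ = 0.002687, so [CO3²⁻] = 0.002687 × 0.7960 = 0.00214 mmol/kg = 2.14 μmol/kg

[CO3²⁻] = 2.14 μmol/kg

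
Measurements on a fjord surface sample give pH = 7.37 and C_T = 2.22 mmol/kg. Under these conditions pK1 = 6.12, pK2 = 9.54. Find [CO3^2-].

α₂ = 1 / (1 + [H⁺]/K2 + [H⁺]²/(K1K2)) = 1 / (1 + 10^+2.17 + 10^+0.92)
   = 1 / (1 + 147.91 + 8.3176) = 1/157.23 = 0.006360
[CO3²⁻] = α₂ × DIC = 0.006360 × 2.22 = 0.0141 mmol/kg = 14.1 μmol/kg

[CO3²⁻] = 14.1 μmol/kg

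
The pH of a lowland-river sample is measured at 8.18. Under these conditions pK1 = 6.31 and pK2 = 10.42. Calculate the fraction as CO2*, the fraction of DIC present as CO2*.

α₀ = 0.0132

α₀ = 1 / (1 + K1/[H⁺] + K1K2/[H⁺]²) = 1 / (1 + 10^+1.87 + 10^-0.37)
   = 1 / (1 + 74.131 + 0.42658) = 1/75.558 = 0.01323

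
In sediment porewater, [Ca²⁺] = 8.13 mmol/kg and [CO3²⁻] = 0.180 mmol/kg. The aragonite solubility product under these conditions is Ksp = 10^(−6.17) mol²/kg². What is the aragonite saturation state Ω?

Ω = 2.16

Ksp = 10^(−6.17) = 6.761×10^-7
Ω = [Ca²⁺][CO3²⁻]/Ksp = (8.13×10^-3)(0.180×10^-3) / 6.761×10^-7 = 2.16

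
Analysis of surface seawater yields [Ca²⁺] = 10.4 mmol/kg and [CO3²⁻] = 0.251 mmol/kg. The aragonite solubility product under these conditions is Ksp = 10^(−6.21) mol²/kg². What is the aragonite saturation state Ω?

Ω = 4.23

Ksp = 10^(−6.21) = 6.166×10^-7
Ω = [Ca²⁺][CO3²⁻]/Ksp = (10.4×10^-3)(0.251×10^-3) / 6.166×10^-7 = 4.23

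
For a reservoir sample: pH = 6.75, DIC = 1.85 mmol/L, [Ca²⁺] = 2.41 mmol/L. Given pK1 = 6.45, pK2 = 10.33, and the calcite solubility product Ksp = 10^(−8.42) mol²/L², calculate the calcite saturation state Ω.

α₂ = 1 / (1 + [H⁺]/K2 + [H⁺]²/(K1K2)) = 1 / (1 + 10^+3.58 + 10^+3.28)
   = 1 / (1 + 3801.9 + 1905.5) = 1/5708.4 = 0.0001752
[CO3²⁻] = α₂ × DIC = 0.0001752 × 1.85 = 0.0003241 mmol/L = 0.3241 μmol/L
Ksp = 10^(−8.42) = 3.802×10^-9
Ω = [Ca²⁺][CO3²⁻]/Ksp = (2.41×10^-3)(3.241×10^-7) / 3.802×10^-9 = 0.205

Ω = 0.205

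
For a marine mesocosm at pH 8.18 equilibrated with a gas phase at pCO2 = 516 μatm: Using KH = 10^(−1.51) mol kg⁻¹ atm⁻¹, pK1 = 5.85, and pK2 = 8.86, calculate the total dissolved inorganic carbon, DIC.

DIC = 4.14 mmol/kg

[CO2*] = KH · pCO2 = 10^(−1.51) × 516×10^-6 = 1.595×10^-5 mol/kg
α₀ = 1/(1 + K1/[H⁺] + K1K2/[H⁺]²) = 1/(1 + 10^+2.33 + 10^+1.65) = 0.003854
DIC = [CO2*]/α₀ = 1.595×10^-5 / 0.003854 = 4.14 mmol/kg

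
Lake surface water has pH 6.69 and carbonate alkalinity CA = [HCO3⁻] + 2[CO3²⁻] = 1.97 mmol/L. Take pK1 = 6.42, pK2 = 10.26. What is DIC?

CA = [HCO3⁻] + 2[CO3²⁻] = (α₁ + 2α₂)·DIC
At pH 6.69: [H⁺]/K1 = 10^-0.27 = 0.53703, K2/[H⁺] = 10^-3.57 = 0.00026915
α₁ = 1/(1 + 0.53703 + 0.00026915) = 1/1.5373 = 0.6505; α₂ = α₁·K2/[H⁺] = 0.0001751
α₁ + 2α₂ = 0.6508
DIC = CA / (α₁ + 2α₂) = 1.97 / 0.6508 = 3.03 mmol/L

DIC = 3.03 mmol/L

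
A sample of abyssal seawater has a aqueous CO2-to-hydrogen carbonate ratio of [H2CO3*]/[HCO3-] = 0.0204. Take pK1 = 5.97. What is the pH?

pH = 7.66

From K1 = [H⁺][HCO3-]/[H2CO3*]:  pH = pK1 − log₁₀([H2CO3*]/[HCO3-])
log₁₀(0.0204) = -1.690
pH = 5.97 − (-1.690) = 7.66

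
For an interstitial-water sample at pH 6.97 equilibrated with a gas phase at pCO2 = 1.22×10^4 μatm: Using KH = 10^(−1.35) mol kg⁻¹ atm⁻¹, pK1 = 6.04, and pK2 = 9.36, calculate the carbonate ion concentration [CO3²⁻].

[CO3²⁻] = 18.9 μmol/kg

[CO2*] = KH · pCO2 = 10^(−1.35) × 1.22×10^4×10^-6 = 5.450×10^-4 mol/kg
α₀ = 1/(1 + K1/[H⁺] + K1K2/[H⁺]²) = 1/(1 + 10^+0.93 + 10^-1.46) = 0.1048
DIC = [CO2*]/α₀ = 5.450×10^-4 / 0.1048 = 5.202 mmol/kg
[CO3²⁻] = α₂·DIC; α₂ = 0.003632, so [CO3²⁻] = 0.003632 × 5.202 = 0.0189 mmol/kg = 18.9 μmol/kg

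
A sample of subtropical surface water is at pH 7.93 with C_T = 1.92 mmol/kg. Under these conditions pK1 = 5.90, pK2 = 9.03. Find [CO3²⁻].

α₂ = 1 / (1 + [H⁺]/K2 + [H⁺]²/(K1K2)) = 1 / (1 + 10^+1.10 + 10^-0.93)
   = 1 / (1 + 12.589 + 0.11749) = 1/13.707 = 0.07296
[CO3²⁻] = α₂ × DIC = 0.07296 × 1.92 = 0.140 mmol/kg

[CO3²⁻] = 0.140 mmol/kg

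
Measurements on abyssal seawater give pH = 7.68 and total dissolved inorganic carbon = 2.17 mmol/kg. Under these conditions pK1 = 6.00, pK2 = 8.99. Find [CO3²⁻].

α₂ = 1 / (1 + [H⁺]/K2 + [H⁺]²/(K1K2)) = 1 / (1 + 10^+1.31 + 10^-0.37)
   = 1 / (1 + 20.417 + 0.42658) = 1/21.844 = 0.04578
[CO3²⁻] = α₂ × DIC = 0.04578 × 2.17 = 0.0993 mmol/kg

[CO3²⁻] = 0.0993 mmol/kg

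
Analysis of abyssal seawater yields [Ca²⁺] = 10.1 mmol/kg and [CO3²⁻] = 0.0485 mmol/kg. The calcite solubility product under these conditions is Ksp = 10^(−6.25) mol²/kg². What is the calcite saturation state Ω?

Ksp = 10^(−6.25) = 5.623×10^-7
Ω = [Ca²⁺][CO3²⁻]/Ksp = (10.1×10^-3)(0.0485×10^-3) / 5.623×10^-7 = 0.871

Ω = 0.871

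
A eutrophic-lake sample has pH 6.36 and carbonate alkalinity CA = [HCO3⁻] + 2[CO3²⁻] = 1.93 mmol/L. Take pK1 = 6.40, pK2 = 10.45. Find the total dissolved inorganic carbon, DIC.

CA = [HCO3⁻] + 2[CO3²⁻] = (α₁ + 2α₂)·DIC
At pH 6.36: [H⁺]/K1 = 10^0.04 = 1.0965, K2/[H⁺] = 10^-4.09 = 8.1283×10^-5
α₁ = 1/(1 + 1.0965 + 8.1283×10^-5) = 1/2.0966 = 0.4770; α₂ = α₁·K2/[H⁺] = 3.877×10^-5
α₁ + 2α₂ = 0.4770
DIC = CA / (α₁ + 2α₂) = 1.93 / 0.4770 = 4.05 mmol/L

DIC = 4.05 mmol/L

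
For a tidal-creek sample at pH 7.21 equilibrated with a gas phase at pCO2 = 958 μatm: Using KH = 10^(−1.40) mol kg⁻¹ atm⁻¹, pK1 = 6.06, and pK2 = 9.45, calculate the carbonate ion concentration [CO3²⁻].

[CO3²⁻] = 3.10 μmol/kg

[CO2*] = KH · pCO2 = 10^(−1.40) × 958×10^-6 = 3.814×10^-5 mol/kg
α₀ = 1/(1 + K1/[H⁺] + K1K2/[H⁺]²) = 1/(1 + 10^+1.15 + 10^-1.09) = 0.06576
DIC = [CO2*]/α₀ = 3.814×10^-5 / 0.06576 = 0.5800 mmol/kg
[CO3²⁻] = α₂·DIC; α₂ = 0.005345, so [CO3²⁻] = 0.005345 × 0.5800 = 0.00310 mmol/kg = 3.10 μmol/kg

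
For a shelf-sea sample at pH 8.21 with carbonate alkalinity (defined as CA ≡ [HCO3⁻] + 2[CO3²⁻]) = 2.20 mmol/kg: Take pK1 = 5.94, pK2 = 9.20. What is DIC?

DIC = 2.02 mmol/kg

CA = [HCO3⁻] + 2[CO3²⁻] = (α₁ + 2α₂)·DIC
At pH 8.21: [H⁺]/K1 = 10^-2.27 = 0.0053703, K2/[H⁺] = 10^-0.99 = 0.10233
α₁ = 1/(1 + 0.0053703 + 0.10233) = 1/1.1077 = 0.9028; α₂ = α₁·K2/[H⁺] = 0.09238
α₁ + 2α₂ = 1.0875
DIC = CA / (α₁ + 2α₂) = 2.20 / 1.0875 = 2.02 mmol/kg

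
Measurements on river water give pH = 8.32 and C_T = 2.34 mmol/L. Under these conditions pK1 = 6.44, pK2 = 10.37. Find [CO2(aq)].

[CO2*] = 0.0302 mmol/L

α₀ = 1 / (1 + K1/[H⁺] + K1K2/[H⁺]²) = 1 / (1 + 10^+1.88 + 10^-0.17)
   = 1 / (1 + 75.858 + 0.67608) = 1/77.534 = 0.01290
[CO2*] = α₀ × DIC = 0.01290 × 2.34 = 0.0302 mmol/L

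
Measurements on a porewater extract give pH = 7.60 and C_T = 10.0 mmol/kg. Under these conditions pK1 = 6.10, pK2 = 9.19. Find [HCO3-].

[HCO3⁻] = 9.46 mmol/kg

α₁ = 1 / (1 + [H⁺]/K1 + K2/[H⁺]) = 1 / (1 + 10^-1.50 + 10^-1.59)
   = 1 / (1 + 0.031623 + 0.025704) = 1/1.0573 = 0.9458
[HCO3⁻] = α₁ × DIC = 0.9458 × 10.0 = 9.46 mmol/kg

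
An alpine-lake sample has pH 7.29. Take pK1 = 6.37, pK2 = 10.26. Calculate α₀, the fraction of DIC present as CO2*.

α₀ = 0.107

α₀ = 1 / (1 + K1/[H⁺] + K1K2/[H⁺]²) = 1 / (1 + 10^+0.92 + 10^-2.05)
   = 1 / (1 + 8.3176 + 0.0089125) = 1/9.3266 = 0.1072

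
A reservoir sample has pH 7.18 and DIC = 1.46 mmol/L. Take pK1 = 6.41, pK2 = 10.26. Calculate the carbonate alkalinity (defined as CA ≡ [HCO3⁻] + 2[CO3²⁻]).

CA = 1.25 mmol/L

CA = [HCO3⁻] + 2[CO3²⁻] = (α₁ + 2α₂)·DIC
At pH 7.18: [H⁺]/K1 = 10^-0.77 = 0.16982, K2/[H⁺] = 10^-3.08 = 0.00083176
α₁ = 1/(1 + 0.16982 + 0.00083176) = 1/1.1707 = 0.8542; α₂ = α₁·K2/[H⁺] = 0.0007105
α₁ + 2α₂ = 0.8556
CA = 0.8556 × 1.46 = 1.25 mmol/L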